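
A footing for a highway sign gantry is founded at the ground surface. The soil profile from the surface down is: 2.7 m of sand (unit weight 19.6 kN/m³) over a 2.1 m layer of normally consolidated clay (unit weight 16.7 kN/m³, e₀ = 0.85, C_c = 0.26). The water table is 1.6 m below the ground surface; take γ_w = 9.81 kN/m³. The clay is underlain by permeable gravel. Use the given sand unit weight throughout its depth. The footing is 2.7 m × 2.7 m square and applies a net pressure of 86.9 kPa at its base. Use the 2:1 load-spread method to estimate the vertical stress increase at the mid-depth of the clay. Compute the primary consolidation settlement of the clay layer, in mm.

Mid-depth of clay below the ground surface: z = 2.7 + 2.1/2 = 3.75 m.
Total vertical stress at mid-clay: σ_v = 19.6×2.7 + 16.7×1.05 = 70.455 kPa.
Pore pressure: u = 9.81×(3.75 − 1.6) = 21.091 kPa.
Initial effective stress: σ'_0 = σ_v − u = 70.455 − 21.091 = 49.364 kPa.
Stress increase at mid-clay by the 2:1 spreading method:
Δσ = qBL/((B+z)(L+z)) = 86.9×2.7×2.7/((2.7+3.75)(2.7+3.75)) = 15.227 kPa
Final effective stress: σ'_f = σ'_0 + Δσ = 49.364 + 15.227 = 64.591 kPa.
Normally consolidated clay, so the full stress increment lies on the virgin compression line:
S_c = C_c·H/(1+e₀)·log₁₀(σ'_f/σ'_0) = 0.26×2.1/(1+0.85)×log₁₀(64.591/49.364)
    = 0.29514 × 0.11676 = 0.03446 m

S_c ≈ 34.5 mm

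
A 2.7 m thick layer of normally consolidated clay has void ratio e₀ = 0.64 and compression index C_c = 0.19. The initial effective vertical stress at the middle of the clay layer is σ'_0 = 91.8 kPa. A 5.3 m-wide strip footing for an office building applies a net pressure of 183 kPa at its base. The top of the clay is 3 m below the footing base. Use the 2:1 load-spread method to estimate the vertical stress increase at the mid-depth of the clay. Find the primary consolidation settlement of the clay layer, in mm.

Mid-depth of clay below the footing base: z = 3 + 2.7/2 = 4.35 m.
Stress increase at mid-clay by the 2:1 spreading method:
Δσ = qB/(B+z) = 183×5.3/(5.3+4.35) = 100.51 kPa
Final effective stress: σ'_f = σ'_0 + Δσ = 91.8 + 100.51 = 192.31 kPa.
Normally consolidated clay, so the full stress increment lies on the virgin compression line:
S_c = C_c·H/(1+e₀)·log₁₀(σ'_f/σ'_0) = 0.19×2.7/(1+0.64)×log₁₀(192.31/91.8)
    = 0.3128 × 0.32116 = 0.1005 m

S_c ≈ 100 mm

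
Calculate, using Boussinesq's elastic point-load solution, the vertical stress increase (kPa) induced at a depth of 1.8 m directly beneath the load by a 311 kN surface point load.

Boussinesq vertical stress below a point load on an elastic half-space:
Δσ_z = 3P/(2πz²) · [1 + (r/z)²]^(−5/2)
r/z = 0/1.8 = 0; [1+(r/z)²]^(−5/2) = 1.
Δσ_z = 3×311/(2π×1.8²) × 1 = 45.831 × 1 = 45.83 kPa

Δσ_z ≈ 45.8 kPa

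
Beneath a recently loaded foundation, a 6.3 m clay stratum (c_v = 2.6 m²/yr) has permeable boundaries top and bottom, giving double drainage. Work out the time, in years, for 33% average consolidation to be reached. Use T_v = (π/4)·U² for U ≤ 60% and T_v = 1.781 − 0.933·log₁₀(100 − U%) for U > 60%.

t ≈ 0.326 years

Drainage path length: H_d = H/2 = 3.15 m (double drainage).
U ≤ 60%: T_v = (π/4)·U² = (π/4)×0.33² = 0.08553.
t = T_v·H_d²/c_v = 0.08553×3.15²/2.6 = 0.3264 years.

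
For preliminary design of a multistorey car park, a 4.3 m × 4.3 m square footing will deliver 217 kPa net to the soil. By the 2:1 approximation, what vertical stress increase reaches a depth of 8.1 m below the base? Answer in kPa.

By the 2:1 method the load spreads at 1 horizontal : 2 vertical, so at depth z the loaded area has grown by z in each plan dimension:
Δσ = qBL/((B+z)(L+z)) = 217×4.3×4.3/((4.3+8.1)(4.3+8.1)) = 26.095 kPa

Δσ_z ≈ 26.1 kPa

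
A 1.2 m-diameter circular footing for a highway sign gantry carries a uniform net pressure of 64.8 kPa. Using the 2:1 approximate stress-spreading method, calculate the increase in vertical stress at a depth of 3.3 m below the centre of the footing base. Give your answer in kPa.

Δσ_z ≈ 4.61 kPa

By the 2:1 method the load spreads at 1 horizontal : 2 vertical, so at depth z the loaded area has grown by z in each plan dimension:
Δσ ≈ qD²/(D+z)² = 64.8×1.2²/(1.2+3.3)² = 4.608 kPa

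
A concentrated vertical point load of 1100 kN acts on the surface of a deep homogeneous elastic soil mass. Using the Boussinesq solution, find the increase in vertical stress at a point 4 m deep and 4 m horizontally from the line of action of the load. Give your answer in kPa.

Boussinesq vertical stress below a point load on an elastic half-space:
Δσ_z = 3P/(2πz²) · [1 + (r/z)²]^(−5/2)
r/z = 4/4 = 1; [1+(r/z)²]^(−5/2) = 0.17678.
Δσ_z = 3×1100/(2π×4²) × 0.17678 = 32.826 × 0.17678 = 5.803 kPa

Δσ_z ≈ 5.8 kPa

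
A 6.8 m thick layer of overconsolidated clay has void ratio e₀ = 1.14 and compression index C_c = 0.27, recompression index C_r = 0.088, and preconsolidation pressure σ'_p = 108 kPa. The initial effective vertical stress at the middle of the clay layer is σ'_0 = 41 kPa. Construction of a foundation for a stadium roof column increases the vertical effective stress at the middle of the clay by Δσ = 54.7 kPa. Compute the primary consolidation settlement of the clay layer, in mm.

S_c ≈ 103 mm

Final effective stress: σ'_f = 41 + 54.7 = 95.7 kPa.
σ'_f = 95.7 ≤ σ'_p = 108 kPa, so the clay remains overconsolidated and only the recompression index applies:
S_c = C_r·H/(1+e₀)·log₁₀(σ'_f/σ'_0) = 0.088×6.8/2.14×log₁₀(95.7/41)
    = 0.27963 × 0.36813 = 0.1029 m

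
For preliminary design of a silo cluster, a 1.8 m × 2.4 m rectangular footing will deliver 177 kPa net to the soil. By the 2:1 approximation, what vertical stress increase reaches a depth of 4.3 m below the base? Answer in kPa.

Δσ_z ≈ 18.7 kPa

By the 2:1 method the load spreads at 1 horizontal : 2 vertical, so at depth z the loaded area has grown by z in each plan dimension:
Δσ = qBL/((B+z)(L+z)) = 177×1.8×2.4/((1.8+4.3)(2.4+4.3)) = 18.709 kPa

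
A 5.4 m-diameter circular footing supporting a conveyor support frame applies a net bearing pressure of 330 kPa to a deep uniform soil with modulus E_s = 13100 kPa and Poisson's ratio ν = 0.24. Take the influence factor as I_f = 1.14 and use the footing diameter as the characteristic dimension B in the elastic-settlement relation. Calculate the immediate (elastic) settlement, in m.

Immediate (elastic) settlement: S_e = q·B·(1−ν²)/E_s · I_f.
S_e = 330 × 5.4 × (1 − 0.24²) / 13100 × 1.14
    = 330 × 5.4 × 0.9424 / 13100 × 1.14
    = 0.1461 m

S_e ≈ 0.146 m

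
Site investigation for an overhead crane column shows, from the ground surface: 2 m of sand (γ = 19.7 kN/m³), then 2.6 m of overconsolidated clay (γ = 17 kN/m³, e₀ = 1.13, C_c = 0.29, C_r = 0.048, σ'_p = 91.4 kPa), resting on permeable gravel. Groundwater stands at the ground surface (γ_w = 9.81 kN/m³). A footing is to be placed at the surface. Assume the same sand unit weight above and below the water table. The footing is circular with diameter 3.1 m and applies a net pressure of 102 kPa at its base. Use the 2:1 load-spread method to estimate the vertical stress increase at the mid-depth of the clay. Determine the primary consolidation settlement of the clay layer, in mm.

Mid-depth of clay below the ground surface: z = 2 + 2.6/2 = 3.3 m.
Total vertical stress at mid-clay: σ_v = 19.7×2 + 17×1.3 = 61.5 kPa.
Pore pressure: u = 9.81×(3.3 − 0) = 32.373 kPa.
Initial effective stress: σ'_0 = σ_v − u = 61.5 − 32.373 = 29.127 kPa.
Stress increase at mid-clay by the 2:1 spreading method:
Δσ ≈ qD²/(D+z)² = 102×3.1²/(3.1+3.3)² = 23.931 kPa
Final effective stress: σ'_f = 29.127 + 23.931 = 53.058 kPa.
σ'_f = 53.058 ≤ σ'_p = 91.4 kPa, so the clay remains overconsolidated and only the recompression index applies:
S_c = C_r·H/(1+e₀)·log₁₀(σ'_f/σ'_0) = 0.048×2.6/2.13×log₁₀(53.058/29.127)
    = 0.058594 × 0.26046 = 0.01526 m

S_c ≈ 15.3 mm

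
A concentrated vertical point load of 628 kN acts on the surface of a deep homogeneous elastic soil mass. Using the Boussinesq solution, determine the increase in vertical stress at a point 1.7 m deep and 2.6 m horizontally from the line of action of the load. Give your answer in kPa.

Boussinesq vertical stress below a point load on an elastic half-space:
Δσ_z = 3P/(2πz²) · [1 + (r/z)²]^(−5/2)
r/z = 2.6/1.7 = 1.5294; [1+(r/z)²]^(−5/2) = 0.049082.
Δσ_z = 3×628/(2π×1.7²) × 0.049082 = 103.75 × 0.049082 = 5.092 kPa

Δσ_z ≈ 5.09 kPa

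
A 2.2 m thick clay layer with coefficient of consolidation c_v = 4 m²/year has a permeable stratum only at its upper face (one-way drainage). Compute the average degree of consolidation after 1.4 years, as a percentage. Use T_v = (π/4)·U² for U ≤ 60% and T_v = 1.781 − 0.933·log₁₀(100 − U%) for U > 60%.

U ≈ 95.3 %

Drainage path length: H_d = H = 2.2 m (single drainage).
T_v = c_v·t/H_d² = 4×1.4/2.2² = 1.157.
T_v = 1.157 corresponds to the U > 60% branch:
U = 1 − 10^((1.781 − T_v)/0.933)/100 = 0.9534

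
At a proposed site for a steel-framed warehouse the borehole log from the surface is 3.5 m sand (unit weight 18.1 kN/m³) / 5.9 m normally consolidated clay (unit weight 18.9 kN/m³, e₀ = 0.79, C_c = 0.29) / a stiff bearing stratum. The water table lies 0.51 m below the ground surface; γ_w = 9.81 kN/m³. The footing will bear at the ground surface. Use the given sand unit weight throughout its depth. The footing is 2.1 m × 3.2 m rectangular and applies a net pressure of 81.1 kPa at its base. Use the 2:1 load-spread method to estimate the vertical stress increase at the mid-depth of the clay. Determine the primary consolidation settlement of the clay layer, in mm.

S_c ≈ 42.8 mm

Mid-depth of clay below the ground surface: z = 3.5 + 5.9/2 = 6.45 m.
Total vertical stress at mid-clay: σ_v = 18.1×3.5 + 18.9×2.95 = 119.11 kPa.
Pore pressure: u = 9.81×(6.45 − 0.51) = 58.271 kPa.
Initial effective stress: σ'_0 = σ_v − u = 119.11 − 58.271 = 60.839 kPa.
Stress increase at mid-clay by the 2:1 spreading method:
Δσ = qBL/((B+z)(L+z)) = 81.1×2.1×3.2/((2.1+6.45)(3.2+6.45)) = 6.6054 kPa
Final effective stress: σ'_f = σ'_0 + Δσ = 60.839 + 6.6054 = 67.444 kPa.
Normally consolidated clay, so the full stress increment lies on the virgin compression line:
S_c = C_c·H/(1+e₀)·log₁₀(σ'_f/σ'_0) = 0.29×5.9/(1+0.79)×log₁₀(67.444/60.839)
    = 0.95587 × 0.044761 = 0.04279 m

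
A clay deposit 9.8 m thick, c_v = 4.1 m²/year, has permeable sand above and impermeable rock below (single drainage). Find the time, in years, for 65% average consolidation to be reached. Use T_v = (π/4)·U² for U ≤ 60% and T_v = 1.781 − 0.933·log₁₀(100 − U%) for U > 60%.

Drainage path length: H_d = H = 9.8 m (single drainage).
U > 60%: T_v = 1.781 − 0.933·log₁₀(100 − 65) = 0.34038.
t = T_v·H_d²/c_v = 0.34038×9.8²/4.1 = 7.973 years.

t ≈ 7.97 years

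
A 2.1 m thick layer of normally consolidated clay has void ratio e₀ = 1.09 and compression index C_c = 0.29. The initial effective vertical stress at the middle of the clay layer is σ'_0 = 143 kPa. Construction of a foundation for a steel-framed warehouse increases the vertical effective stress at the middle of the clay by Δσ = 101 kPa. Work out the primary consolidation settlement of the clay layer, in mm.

Final effective stress: σ'_f = σ'_0 + Δσ = 143 + 101 = 244 kPa.
Normally consolidated clay, so the full stress increment lies on the virgin compression line:
S_c = C_c·H/(1+e₀)·log₁₀(σ'_f/σ'_0) = 0.29×2.1/(1+1.09)×log₁₀(244/143)
    = 0.29139 × 0.23205 = 0.06762 m

S_c ≈ 67.6 mm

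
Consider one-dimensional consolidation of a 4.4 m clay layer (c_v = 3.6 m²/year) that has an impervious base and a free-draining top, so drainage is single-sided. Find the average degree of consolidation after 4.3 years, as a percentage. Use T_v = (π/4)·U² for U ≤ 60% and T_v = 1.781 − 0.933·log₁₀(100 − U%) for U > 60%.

Drainage path length: H_d = H = 4.4 m (single drainage).
T_v = c_v·t/H_d² = 3.6×4.3/4.4² = 0.79959.
T_v = 0.79959 corresponds to the U > 60% branch:
U = 1 − 10^((1.781 − T_v)/0.933)/100 = 0.8873

U ≈ 88.7 %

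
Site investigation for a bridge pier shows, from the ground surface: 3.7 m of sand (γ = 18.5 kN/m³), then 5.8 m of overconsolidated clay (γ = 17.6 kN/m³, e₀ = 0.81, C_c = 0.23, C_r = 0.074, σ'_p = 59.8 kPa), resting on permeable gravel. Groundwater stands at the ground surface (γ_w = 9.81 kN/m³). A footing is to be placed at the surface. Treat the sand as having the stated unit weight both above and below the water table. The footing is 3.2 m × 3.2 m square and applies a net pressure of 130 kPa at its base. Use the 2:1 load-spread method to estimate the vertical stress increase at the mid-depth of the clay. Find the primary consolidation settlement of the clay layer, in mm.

Mid-depth of clay below the ground surface: z = 3.7 + 5.8/2 = 6.6 m.
Total vertical stress at mid-clay: σ_v = 18.5×3.7 + 17.6×2.9 = 119.49 kPa.
Pore pressure: u = 9.81×(6.6 − 0) = 64.746 kPa.
Initial effective stress: σ'_0 = σ_v − u = 119.49 − 64.746 = 54.744 kPa.
Stress increase at mid-clay by the 2:1 spreading method:
Δσ = qBL/((B+z)(L+z)) = 130×3.2×3.2/((3.2+6.6)(3.2+6.6)) = 13.861 kPa
Final effective stress: σ'_f = 54.744 + 13.861 = 68.605 kPa.
σ'_f = 68.605 > σ'_p = 59.8 kPa, so the stress path crosses the preconsolidation pressure — recompression up to σ'_p, then virgin compression beyond:
S_c = H/(1+e₀)·[C_r·log₁₀(σ'_p/σ'_0) + C_c·log₁₀(σ'_f/σ'_p)]
    = 5.8/1.81 × [0.074×log₁₀(59.8/54.744) + 0.23×log₁₀(68.605/59.8)]
    = 3.2044 × [0.002839 + 0.013721] = 0.05306 m

S_c ≈ 53.1 mm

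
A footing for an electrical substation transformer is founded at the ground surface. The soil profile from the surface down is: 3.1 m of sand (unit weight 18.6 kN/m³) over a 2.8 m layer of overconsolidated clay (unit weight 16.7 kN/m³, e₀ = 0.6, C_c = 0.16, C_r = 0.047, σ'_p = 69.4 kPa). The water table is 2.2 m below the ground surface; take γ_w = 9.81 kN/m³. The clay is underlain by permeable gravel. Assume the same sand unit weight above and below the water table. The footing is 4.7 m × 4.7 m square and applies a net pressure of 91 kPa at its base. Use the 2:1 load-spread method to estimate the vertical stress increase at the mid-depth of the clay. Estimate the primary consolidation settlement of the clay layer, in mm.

S_c ≈ 26.7 mm

Mid-depth of clay below the ground surface: z = 3.1 + 2.8/2 = 4.5 m.
Total vertical stress at mid-clay: σ_v = 18.6×3.1 + 16.7×1.4 = 81.04 kPa.
Pore pressure: u = 9.81×(4.5 − 2.2) = 22.563 kPa.
Initial effective stress: σ'_0 = σ_v − u = 81.04 − 22.563 = 58.477 kPa.
Stress increase at mid-clay by the 2:1 spreading method:
Δσ = qBL/((B+z)(L+z)) = 91×4.7×4.7/((4.7+4.5)(4.7+4.5)) = 23.75 kPa
Final effective stress: σ'_f = 58.477 + 23.75 = 82.227 kPa.
σ'_f = 82.227 > σ'_p = 69.4 kPa, so the stress path crosses the preconsolidation pressure — recompression up to σ'_p, then virgin compression beyond:
S_c = H/(1+e₀)·[C_r·log₁₀(σ'_p/σ'_0) + C_c·log₁₀(σ'_f/σ'_p)]
    = 2.8/1.6 × [0.047×log₁₀(69.4/58.477) + 0.16×log₁₀(82.227/69.4)]
    = 1.75 × [0.0034956 + 0.011785] = 0.02674 m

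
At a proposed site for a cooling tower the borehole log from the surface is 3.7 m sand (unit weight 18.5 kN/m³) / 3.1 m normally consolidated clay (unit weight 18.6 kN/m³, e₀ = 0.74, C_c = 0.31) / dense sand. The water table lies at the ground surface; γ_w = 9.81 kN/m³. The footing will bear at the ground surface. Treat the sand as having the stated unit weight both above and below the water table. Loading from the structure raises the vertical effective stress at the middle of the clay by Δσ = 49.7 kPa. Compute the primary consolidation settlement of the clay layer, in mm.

S_c ≈ 176 mm

Mid-depth of clay below the ground surface: z = 3.7 + 3.1/2 = 5.25 m.
Total vertical stress at mid-clay: σ_v = 18.5×3.7 + 18.6×1.55 = 97.28 kPa.
Pore pressure: u = 9.81×(5.25 − 0) = 51.503 kPa.
Initial effective stress: σ'_0 = σ_v − u = 97.28 − 51.503 = 45.777 kPa.
Final effective stress: σ'_f = σ'_0 + Δσ = 45.777 + 49.7 = 95.477 kPa.
Normally consolidated clay, so the full stress increment lies on the virgin compression line:
S_c = C_c·H/(1+e₀)·log₁₀(σ'_f/σ'_0) = 0.31×3.1/(1+0.74)×log₁₀(95.477/45.777)
    = 0.5523 × 0.31925 = 0.1763 m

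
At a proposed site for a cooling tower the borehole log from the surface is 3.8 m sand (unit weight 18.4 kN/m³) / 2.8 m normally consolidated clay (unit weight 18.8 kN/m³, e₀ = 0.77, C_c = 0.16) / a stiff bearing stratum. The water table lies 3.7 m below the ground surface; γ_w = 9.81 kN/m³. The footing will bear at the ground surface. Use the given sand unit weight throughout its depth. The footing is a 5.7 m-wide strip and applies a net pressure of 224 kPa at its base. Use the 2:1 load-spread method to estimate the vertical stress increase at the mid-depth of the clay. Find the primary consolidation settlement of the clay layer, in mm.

Mid-depth of clay below the ground surface: z = 3.8 + 2.8/2 = 5.2 m.
Total vertical stress at mid-clay: σ_v = 18.4×3.8 + 18.8×1.4 = 96.24 kPa.
Pore pressure: u = 9.81×(5.2 − 3.7) = 14.715 kPa.
Initial effective stress: σ'_0 = σ_v − u = 96.24 − 14.715 = 81.525 kPa.
Stress increase at mid-clay by the 2:1 spreading method:
Δσ = qB/(B+z) = 224×5.7/(5.7+5.2) = 117.14 kPa
Final effective stress: σ'_f = σ'_0 + Δσ = 81.525 + 117.14 = 198.67 kPa.
Normally consolidated clay, so the full stress increment lies on the virgin compression line:
S_c = C_c·H/(1+e₀)·log₁₀(σ'_f/σ'_0) = 0.16×2.8/(1+0.77)×log₁₀(198.67/81.525)
    = 0.25311 × 0.38684 = 0.09791 m

S_c ≈ 97.9 mm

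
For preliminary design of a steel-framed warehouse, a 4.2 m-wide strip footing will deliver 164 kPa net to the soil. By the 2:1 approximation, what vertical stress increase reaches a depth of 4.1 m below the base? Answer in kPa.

Δσ_z ≈ 83 kPa

By the 2:1 method the load spreads at 1 horizontal : 2 vertical, so at depth z the loaded area has grown by z in each plan dimension:
Δσ = qB/(B+z) = 164×4.2/(4.2+4.1) = 82.988 kPa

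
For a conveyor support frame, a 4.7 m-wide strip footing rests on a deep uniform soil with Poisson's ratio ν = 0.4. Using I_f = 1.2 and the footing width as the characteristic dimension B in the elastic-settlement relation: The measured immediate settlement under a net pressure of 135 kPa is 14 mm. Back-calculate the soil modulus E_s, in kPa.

S_e = q·B·(1−ν²)/E_s · I_f  ⇒  E_s = q·B·(1−ν²)·I_f / S_e.
E_s = 135 × 4.7 × 0.84 × 1.2 / 0.014 = 45680 kPa

E_s ≈ 45700 kPa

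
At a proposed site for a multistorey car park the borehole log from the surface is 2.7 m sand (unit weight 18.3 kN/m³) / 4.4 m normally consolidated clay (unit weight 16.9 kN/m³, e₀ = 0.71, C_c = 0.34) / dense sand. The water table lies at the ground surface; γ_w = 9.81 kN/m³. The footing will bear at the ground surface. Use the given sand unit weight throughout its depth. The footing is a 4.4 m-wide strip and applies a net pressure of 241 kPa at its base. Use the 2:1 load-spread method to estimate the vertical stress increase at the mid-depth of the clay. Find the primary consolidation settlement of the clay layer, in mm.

S_c ≈ 523 mm

Mid-depth of clay below the ground surface: z = 2.7 + 4.4/2 = 4.9 m.
Total vertical stress at mid-clay: σ_v = 18.3×2.7 + 16.9×2.2 = 86.59 kPa.
Pore pressure: u = 9.81×(4.9 − 0) = 48.069 kPa.
Initial effective stress: σ'_0 = σ_v − u = 86.59 − 48.069 = 38.521 kPa.
Stress increase at mid-clay by the 2:1 spreading method:
Δσ = qB/(B+z) = 241×4.4/(4.4+4.9) = 114.02 kPa
Final effective stress: σ'_f = σ'_0 + Δσ = 38.521 + 114.02 = 152.54 kPa.
Normally consolidated clay, so the full stress increment lies on the virgin compression line:
S_c = C_c·H/(1+e₀)·log₁₀(σ'_f/σ'_0) = 0.34×4.4/(1+0.71)×log₁₀(152.54/38.521)
    = 0.87485 × 0.59769 = 0.5229 m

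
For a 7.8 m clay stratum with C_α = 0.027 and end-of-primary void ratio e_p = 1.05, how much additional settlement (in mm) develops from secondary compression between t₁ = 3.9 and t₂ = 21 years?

S_s ≈ 75.1 mm

Secondary compression: S_s = C_α·H/(1+e_p)·log₁₀(t₂/t₁)
S_s = 0.027×7.8/(1+1.05)×log₁₀(21/3.9)
    = 0.1027 × 0.7312 = 0.07511 m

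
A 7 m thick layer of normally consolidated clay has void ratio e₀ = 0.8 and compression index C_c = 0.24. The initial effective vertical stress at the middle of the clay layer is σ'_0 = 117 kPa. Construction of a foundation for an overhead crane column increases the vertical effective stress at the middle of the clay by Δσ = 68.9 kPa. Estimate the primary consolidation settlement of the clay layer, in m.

Final effective stress: σ'_f = σ'_0 + Δσ = 117 + 68.9 = 185.9 kPa.
Normally consolidated clay, so the full stress increment lies on the virgin compression line:
S_c = C_c·H/(1+e₀)·log₁₀(σ'_f/σ'_0) = 0.24×7/(1+0.8)×log₁₀(185.9/117)
    = 0.93333 × 0.20109 = 0.1877 m

S_c ≈ 0.188 m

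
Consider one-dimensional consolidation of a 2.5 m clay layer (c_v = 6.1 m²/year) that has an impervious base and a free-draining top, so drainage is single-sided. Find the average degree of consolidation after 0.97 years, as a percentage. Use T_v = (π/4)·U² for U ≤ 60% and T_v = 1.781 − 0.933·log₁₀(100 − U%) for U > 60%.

Drainage path length: H_d = H = 2.5 m (single drainage).
T_v = c_v·t/H_d² = 6.1×0.97/2.5² = 0.94672.
T_v = 0.94672 corresponds to the U > 60% branch:
U = 1 − 10^((1.781 − T_v)/0.933)/100 = 0.9216

U ≈ 92.2 %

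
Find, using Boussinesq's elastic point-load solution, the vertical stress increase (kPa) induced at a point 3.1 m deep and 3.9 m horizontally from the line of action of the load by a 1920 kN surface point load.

Boussinesq vertical stress below a point load on an elastic half-space:
Δσ_z = 3P/(2πz²) · [1 + (r/z)²]^(−5/2)
r/z = 3.9/3.1 = 1.2581; [1+(r/z)²]^(−5/2) = 0.093283.
Δσ_z = 3×1920/(2π×3.1²) × 0.093283 = 95.394 × 0.093283 = 8.899 kPa

Δσ_z ≈ 8.9 kPa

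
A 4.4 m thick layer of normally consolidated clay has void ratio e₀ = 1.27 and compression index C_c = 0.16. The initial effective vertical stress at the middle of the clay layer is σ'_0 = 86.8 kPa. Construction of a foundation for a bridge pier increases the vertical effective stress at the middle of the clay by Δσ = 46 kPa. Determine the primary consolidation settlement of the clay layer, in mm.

Final effective stress: σ'_f = σ'_0 + Δσ = 86.8 + 46 = 132.8 kPa.
Normally consolidated clay, so the full stress increment lies on the virgin compression line:
S_c = C_c·H/(1+e₀)·log₁₀(σ'_f/σ'_0) = 0.16×4.4/(1+1.27)×log₁₀(132.8/86.8)
    = 0.31013 × 0.18468 = 0.05727 m

S_c ≈ 57.3 mm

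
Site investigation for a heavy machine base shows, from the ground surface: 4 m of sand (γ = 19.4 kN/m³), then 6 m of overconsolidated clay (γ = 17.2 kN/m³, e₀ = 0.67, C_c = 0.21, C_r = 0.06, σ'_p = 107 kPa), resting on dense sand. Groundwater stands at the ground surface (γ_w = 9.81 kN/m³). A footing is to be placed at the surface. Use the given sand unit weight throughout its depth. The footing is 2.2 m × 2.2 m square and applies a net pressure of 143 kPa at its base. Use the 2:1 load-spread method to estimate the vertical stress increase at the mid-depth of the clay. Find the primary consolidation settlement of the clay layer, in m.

S_c ≈ 0.0119 m

Mid-depth of clay below the ground surface: z = 4 + 6/2 = 7 m.
Total vertical stress at mid-clay: σ_v = 19.4×4 + 17.2×3 = 129.2 kPa.
Pore pressure: u = 9.81×(7 − 0) = 68.67 kPa.
Initial effective stress: σ'_0 = σ_v − u = 129.2 − 68.67 = 60.53 kPa.
Stress increase at mid-clay by the 2:1 spreading method:
Δσ = qBL/((B+z)(L+z)) = 143×2.2×2.2/((2.2+7)(2.2+7)) = 8.1772 kPa
Final effective stress: σ'_f = 60.53 + 8.1772 = 68.707 kPa.
σ'_f = 68.707 ≤ σ'_p = 107 kPa, so the clay remains overconsolidated and only the recompression index applies:
S_c = C_r·H/(1+e₀)·log₁₀(σ'_f/σ'_0) = 0.06×6/1.67×log₁₀(68.707/60.53)
    = 0.21557 × 0.05503 = 0.01186 m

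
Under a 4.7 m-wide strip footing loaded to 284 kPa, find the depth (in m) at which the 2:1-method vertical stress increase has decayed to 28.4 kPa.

z ≈ 42.3 m

2:1 spreading — at depth z the loaded area has grown by z in each plan dimension:
qB/(B+z) = Δσ_z ⇒ z = qB/Δσ_z − B = 284×4.7/28.4 − 4.7 = 42.3 m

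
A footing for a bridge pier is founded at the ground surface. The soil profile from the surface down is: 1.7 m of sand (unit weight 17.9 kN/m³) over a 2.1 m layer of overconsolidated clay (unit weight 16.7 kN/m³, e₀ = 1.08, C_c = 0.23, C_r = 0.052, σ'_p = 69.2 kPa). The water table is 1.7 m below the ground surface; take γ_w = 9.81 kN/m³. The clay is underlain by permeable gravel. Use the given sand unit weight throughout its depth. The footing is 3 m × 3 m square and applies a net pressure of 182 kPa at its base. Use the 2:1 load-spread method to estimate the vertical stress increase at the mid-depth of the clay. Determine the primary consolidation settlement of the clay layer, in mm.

Mid-depth of clay below the ground surface: z = 1.7 + 2.1/2 = 2.75 m.
Total vertical stress at mid-clay: σ_v = 17.9×1.7 + 16.7×1.05 = 47.965 kPa.
Pore pressure: u = 9.81×(2.75 − 1.7) = 10.301 kPa.
Initial effective stress: σ'_0 = σ_v − u = 47.965 − 10.301 = 37.664 kPa.
Stress increase at mid-clay by the 2:1 spreading method:
Δσ = qBL/((B+z)(L+z)) = 182×3×3/((3+2.75)(3+2.75)) = 49.543 kPa
Final effective stress: σ'_f = 37.664 + 49.543 = 87.207 kPa.
σ'_f = 87.207 > σ'_p = 69.2 kPa, so the stress path crosses the preconsolidation pressure — recompression up to σ'_p, then virgin compression beyond:
S_c = H/(1+e₀)·[C_r·log₁₀(σ'_p/σ'_0) + C_c·log₁₀(σ'_f/σ'_p)]
    = 2.1/2.08 × [0.052×log₁₀(69.2/37.664) + 0.23×log₁₀(87.207/69.2)]
    = 1.0096 × [0.013737 + 0.023102] = 0.03719 m

S_c ≈ 37.2 mm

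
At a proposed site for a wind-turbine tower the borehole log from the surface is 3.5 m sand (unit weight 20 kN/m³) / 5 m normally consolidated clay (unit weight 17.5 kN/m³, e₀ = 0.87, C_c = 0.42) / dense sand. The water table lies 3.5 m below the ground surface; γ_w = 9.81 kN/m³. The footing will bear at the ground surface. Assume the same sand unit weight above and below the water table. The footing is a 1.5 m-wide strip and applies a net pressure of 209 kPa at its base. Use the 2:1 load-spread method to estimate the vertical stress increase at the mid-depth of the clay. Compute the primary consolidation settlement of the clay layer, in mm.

Mid-depth of clay below the ground surface: z = 3.5 + 5/2 = 6 m.
Total vertical stress at mid-clay: σ_v = 20×3.5 + 17.5×2.5 = 113.75 kPa.
Pore pressure: u = 9.81×(6 − 3.5) = 24.525 kPa.
Initial effective stress: σ'_0 = σ_v − u = 113.75 − 24.525 = 89.225 kPa.
Stress increase at mid-clay by the 2:1 spreading method:
Δσ = qB/(B+z) = 209×1.5/(1.5+6) = 41.8 kPa
Final effective stress: σ'_f = σ'_0 + Δσ = 89.225 + 41.8 = 131.02 kPa.
Normally consolidated clay, so the full stress increment lies on the virgin compression line:
S_c = C_c·H/(1+e₀)·log₁₀(σ'_f/σ'_0) = 0.42×5/(1+0.87)×log₁₀(131.02/89.225)
    = 1.123 × 0.16685 = 0.1874 m

S_c ≈ 187 mm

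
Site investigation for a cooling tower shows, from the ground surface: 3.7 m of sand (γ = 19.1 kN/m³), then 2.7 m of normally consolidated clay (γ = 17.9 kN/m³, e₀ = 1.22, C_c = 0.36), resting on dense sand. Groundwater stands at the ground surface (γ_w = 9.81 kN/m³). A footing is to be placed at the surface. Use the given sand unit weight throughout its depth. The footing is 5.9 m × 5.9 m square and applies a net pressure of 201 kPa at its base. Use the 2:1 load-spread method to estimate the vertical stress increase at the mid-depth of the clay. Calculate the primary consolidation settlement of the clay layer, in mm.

Mid-depth of clay below the ground surface: z = 3.7 + 2.7/2 = 5.05 m.
Total vertical stress at mid-clay: σ_v = 19.1×3.7 + 17.9×1.35 = 94.835 kPa.
Pore pressure: u = 9.81×(5.05 − 0) = 49.541 kPa.
Initial effective stress: σ'_0 = σ_v − u = 94.835 − 49.541 = 45.294 kPa.
Stress increase at mid-clay by the 2:1 spreading method:
Δσ = qBL/((B+z)(L+z)) = 201×5.9×5.9/((5.9+5.05)(5.9+5.05)) = 58.354 kPa
Final effective stress: σ'_f = σ'_0 + Δσ = 45.294 + 58.354 = 103.65 kPa.
Normally consolidated clay, so the full stress increment lies on the virgin compression line:
S_c = C_c·H/(1+e₀)·log₁₀(σ'_f/σ'_0) = 0.36×2.7/(1+1.22)×log₁₀(103.65/45.294)
    = 0.43784 × 0.35953 = 0.1574 m

S_c ≈ 157 mm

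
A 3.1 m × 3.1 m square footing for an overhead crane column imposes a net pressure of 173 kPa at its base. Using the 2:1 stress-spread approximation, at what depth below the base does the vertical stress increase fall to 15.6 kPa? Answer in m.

z ≈ 7.22 m

2:1 spreading — at depth z the loaded area has grown by z in each plan dimension:
qB²/(B+z)² = Δσ_z ⇒ z = B(√(q/Δσ_z) − 1) = 3.1×(√(173/15.6) − 1) = 7.223 m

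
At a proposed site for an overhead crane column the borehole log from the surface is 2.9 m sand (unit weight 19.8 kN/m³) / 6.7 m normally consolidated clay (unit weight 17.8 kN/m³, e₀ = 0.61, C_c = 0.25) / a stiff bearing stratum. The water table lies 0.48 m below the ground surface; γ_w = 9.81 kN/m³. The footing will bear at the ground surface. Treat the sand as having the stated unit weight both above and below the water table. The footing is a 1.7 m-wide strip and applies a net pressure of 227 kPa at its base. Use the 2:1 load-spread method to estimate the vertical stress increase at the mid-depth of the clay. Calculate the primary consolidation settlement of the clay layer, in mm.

S_c ≈ 266 mm

Mid-depth of clay below the ground surface: z = 2.9 + 6.7/2 = 6.25 m.
Total vertical stress at mid-clay: σ_v = 19.8×2.9 + 17.8×3.35 = 117.05 kPa.
Pore pressure: u = 9.81×(6.25 − 0.48) = 56.604 kPa.
Initial effective stress: σ'_0 = σ_v − u = 117.05 − 56.604 = 60.446 kPa.
Stress increase at mid-clay by the 2:1 spreading method:
Δσ = qB/(B+z) = 227×1.7/(1.7+6.25) = 48.541 kPa
Final effective stress: σ'_f = σ'_0 + Δσ = 60.446 + 48.541 = 108.99 kPa.
Normally consolidated clay, so the full stress increment lies on the virgin compression line:
S_c = C_c·H/(1+e₀)·log₁₀(σ'_f/σ'_0) = 0.25×6.7/(1+0.61)×log₁₀(108.99/60.446)
    = 1.0404 × 0.25602 = 0.2664 m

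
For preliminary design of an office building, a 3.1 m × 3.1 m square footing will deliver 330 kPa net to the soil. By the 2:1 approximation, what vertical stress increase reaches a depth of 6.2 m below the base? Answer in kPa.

By the 2:1 method the load spreads at 1 horizontal : 2 vertical, so at depth z the loaded area has grown by z in each plan dimension:
Δσ = qBL/((B+z)(L+z)) = 330×3.1×3.1/((3.1+6.2)(3.1+6.2)) = 36.667 kPa

Δσ_z ≈ 36.7 kPa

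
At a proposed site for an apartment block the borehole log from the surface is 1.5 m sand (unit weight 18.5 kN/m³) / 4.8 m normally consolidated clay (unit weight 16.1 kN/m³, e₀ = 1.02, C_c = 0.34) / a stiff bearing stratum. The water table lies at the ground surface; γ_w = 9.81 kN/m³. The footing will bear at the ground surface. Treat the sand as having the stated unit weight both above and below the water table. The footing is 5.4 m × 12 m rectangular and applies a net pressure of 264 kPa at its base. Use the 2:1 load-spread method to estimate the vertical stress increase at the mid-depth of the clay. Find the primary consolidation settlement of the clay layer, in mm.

Mid-depth of clay below the ground surface: z = 1.5 + 4.8/2 = 3.9 m.
Total vertical stress at mid-clay: σ_v = 18.5×1.5 + 16.1×2.4 = 66.39 kPa.
Pore pressure: u = 9.81×(3.9 − 0) = 38.259 kPa.
Initial effective stress: σ'_0 = σ_v − u = 66.39 − 38.259 = 28.131 kPa.
Stress increase at mid-clay by the 2:1 spreading method:
Δσ = qBL/((B+z)(L+z)) = 264×5.4×12/((5.4+3.9)(12+3.9)) = 115.69 kPa
Final effective stress: σ'_f = σ'_0 + Δσ = 28.131 + 115.69 = 143.82 kPa.
Normally consolidated clay, so the full stress increment lies on the virgin compression line:
S_c = C_c·H/(1+e₀)·log₁₀(σ'_f/σ'_0) = 0.34×4.8/(1+1.02)×log₁₀(143.82/28.131)
    = 0.80792 × 0.70863 = 0.5725 m

S_c ≈ 573 mm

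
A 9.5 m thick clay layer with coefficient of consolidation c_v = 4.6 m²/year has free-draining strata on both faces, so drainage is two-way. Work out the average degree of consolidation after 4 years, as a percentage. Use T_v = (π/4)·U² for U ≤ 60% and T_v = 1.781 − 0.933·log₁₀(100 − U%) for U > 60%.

Drainage path length: H_d = H/2 = 4.75 m (double drainage).
T_v = c_v·t/H_d² = 4.6×4/4.75² = 0.81551.
T_v = 0.81551 corresponds to the U > 60% branch:
U = 1 − 10^((1.781 − T_v)/0.933)/100 = 0.8917

U ≈ 89.2 %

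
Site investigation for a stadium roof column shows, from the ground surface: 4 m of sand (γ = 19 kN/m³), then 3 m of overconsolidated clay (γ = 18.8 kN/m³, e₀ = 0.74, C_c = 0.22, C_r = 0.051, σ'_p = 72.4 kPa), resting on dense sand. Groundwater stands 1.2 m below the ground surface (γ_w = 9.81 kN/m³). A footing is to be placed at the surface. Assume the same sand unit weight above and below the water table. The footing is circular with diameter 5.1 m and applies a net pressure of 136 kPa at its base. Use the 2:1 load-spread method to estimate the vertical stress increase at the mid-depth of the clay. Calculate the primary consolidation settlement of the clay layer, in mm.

S_c ≈ 48 mm

Mid-depth of clay below the ground surface: z = 4 + 3/2 = 5.5 m.
Total vertical stress at mid-clay: σ_v = 19×4 + 18.8×1.5 = 104.2 kPa.
Pore pressure: u = 9.81×(5.5 − 1.2) = 42.183 kPa.
Initial effective stress: σ'_0 = σ_v − u = 104.2 − 42.183 = 62.017 kPa.
Stress increase at mid-clay by the 2:1 spreading method:
Δσ ≈ qD²/(D+z)² = 136×5.1²/(5.1+5.5)² = 31.482 kPa
Final effective stress: σ'_f = 62.017 + 31.482 = 93.499 kPa.
σ'_f = 93.499 > σ'_p = 72.4 kPa, so the stress path crosses the preconsolidation pressure — recompression up to σ'_p, then virgin compression beyond:
S_c = H/(1+e₀)·[C_r·log₁₀(σ'_p/σ'_0) + C_c·log₁₀(σ'_f/σ'_p)]
    = 3/1.74 × [0.051×log₁₀(72.4/62.017) + 0.22×log₁₀(93.499/72.4)]
    = 1.7241 × [0.0034286 + 0.024435] = 0.04804 m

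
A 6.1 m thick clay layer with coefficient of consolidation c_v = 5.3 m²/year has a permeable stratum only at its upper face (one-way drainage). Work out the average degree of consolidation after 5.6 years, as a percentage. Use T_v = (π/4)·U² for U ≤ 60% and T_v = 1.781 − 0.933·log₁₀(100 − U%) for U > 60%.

U ≈ 88.7 %

Drainage path length: H_d = H = 6.1 m (single drainage).
T_v = c_v·t/H_d² = 5.3×5.6/6.1² = 0.79764.
T_v = 0.79764 corresponds to the U > 60% branch:
U = 1 − 10^((1.781 − T_v)/0.933)/100 = 0.8868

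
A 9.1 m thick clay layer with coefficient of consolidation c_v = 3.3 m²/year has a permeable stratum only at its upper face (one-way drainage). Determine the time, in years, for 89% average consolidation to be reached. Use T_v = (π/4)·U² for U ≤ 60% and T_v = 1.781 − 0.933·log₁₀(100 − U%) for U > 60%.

t ≈ 20.3 years

Drainage path length: H_d = H = 9.1 m (single drainage).
U > 60%: T_v = 1.781 − 0.933·log₁₀(100 − 89) = 0.80938.
t = T_v·H_d²/c_v = 0.80938×9.1²/3.3 = 20.31 years.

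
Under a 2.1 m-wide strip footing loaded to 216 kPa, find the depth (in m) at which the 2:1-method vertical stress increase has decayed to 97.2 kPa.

2:1 spreading — at depth z the loaded area has grown by z in each plan dimension:
qB/(B+z) = Δσ_z ⇒ z = qB/Δσ_z − B = 216×2.1/97.2 − 2.1 = 2.567 m

z ≈ 2.57 m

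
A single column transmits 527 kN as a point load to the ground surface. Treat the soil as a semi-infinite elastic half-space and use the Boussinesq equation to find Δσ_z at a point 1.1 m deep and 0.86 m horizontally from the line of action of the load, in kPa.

Boussinesq vertical stress below a point load on an elastic half-space:
Δσ_z = 3P/(2πz²) · [1 + (r/z)²]^(−5/2)
r/z = 0.86/1.1 = 0.78182; [1+(r/z)²]^(−5/2) = 0.30346.
Δσ_z = 3×527/(2π×1.1²) × 0.30346 = 207.95 × 0.30346 = 63.1 kPa

Δσ_z ≈ 63.1 kPa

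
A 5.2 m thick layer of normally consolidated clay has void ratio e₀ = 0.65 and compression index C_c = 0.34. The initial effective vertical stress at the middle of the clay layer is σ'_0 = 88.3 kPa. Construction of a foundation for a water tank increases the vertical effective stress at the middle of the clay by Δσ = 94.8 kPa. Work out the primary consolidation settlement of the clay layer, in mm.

S_c ≈ 339 mm

Final effective stress: σ'_f = σ'_0 + Δσ = 88.3 + 94.8 = 183.1 kPa.
Normally consolidated clay, so the full stress increment lies on the virgin compression line:
S_c = C_c·H/(1+e₀)·log₁₀(σ'_f/σ'_0) = 0.34×5.2/(1+0.65)×log₁₀(183.1/88.3)
    = 1.0715 × 0.31673 = 0.3394 m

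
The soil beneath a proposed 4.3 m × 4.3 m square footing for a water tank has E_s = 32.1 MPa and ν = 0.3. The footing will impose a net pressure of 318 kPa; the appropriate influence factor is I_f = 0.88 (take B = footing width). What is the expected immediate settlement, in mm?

S_e ≈ 34.1 mm

Immediate (elastic) settlement: S_e = q·B·(1−ν²)/E_s · I_f.
E_s = 32.1 MPa = 32100 kPa.
S_e = 318 × 4.3 × (1 − 0.3²) / 32100 × 0.88
    = 318 × 4.3 × 0.91 / 32100 × 0.88
    = 0.03411 m = 34.11 mm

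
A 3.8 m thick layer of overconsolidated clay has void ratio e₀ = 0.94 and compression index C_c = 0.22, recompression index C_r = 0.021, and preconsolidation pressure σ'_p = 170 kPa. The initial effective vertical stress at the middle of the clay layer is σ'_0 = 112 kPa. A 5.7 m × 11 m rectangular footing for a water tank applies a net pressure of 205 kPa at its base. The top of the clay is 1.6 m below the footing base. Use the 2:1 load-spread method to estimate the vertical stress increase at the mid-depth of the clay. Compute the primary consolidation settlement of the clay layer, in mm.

S_c ≈ 45.5 mm

Mid-depth of clay below the footing base: z = 1.6 + 3.8/2 = 3.5 m.
Stress increase at mid-clay by the 2:1 spreading method:
Δσ = qBL/((B+z)(L+z)) = 205×5.7×11/((5.7+3.5)(11+3.5)) = 96.353 kPa
Final effective stress: σ'_f = 112 + 96.353 = 208.35 kPa.
σ'_f = 208.35 > σ'_p = 170 kPa, so the stress path crosses the preconsolidation pressure — recompression up to σ'_p, then virgin compression beyond:
S_c = H/(1+e₀)·[C_r·log₁₀(σ'_p/σ'_0) + C_c·log₁₀(σ'_f/σ'_p)]
    = 3.8/1.94 × [0.021×log₁₀(170/112) + 0.22×log₁₀(208.35/170)]
    = 1.9588 × [0.0038058 + 0.019436] = 0.04553 m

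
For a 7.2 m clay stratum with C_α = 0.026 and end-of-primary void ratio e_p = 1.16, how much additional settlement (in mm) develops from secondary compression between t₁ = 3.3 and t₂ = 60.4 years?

S_s ≈ 109 mm

Secondary compression: S_s = C_α·H/(1+e_p)·log₁₀(t₂/t₁)
S_s = 0.026×7.2/(1+1.16)×log₁₀(60.4/3.3)
    = 0.08667 × 1.263 = 0.1094 m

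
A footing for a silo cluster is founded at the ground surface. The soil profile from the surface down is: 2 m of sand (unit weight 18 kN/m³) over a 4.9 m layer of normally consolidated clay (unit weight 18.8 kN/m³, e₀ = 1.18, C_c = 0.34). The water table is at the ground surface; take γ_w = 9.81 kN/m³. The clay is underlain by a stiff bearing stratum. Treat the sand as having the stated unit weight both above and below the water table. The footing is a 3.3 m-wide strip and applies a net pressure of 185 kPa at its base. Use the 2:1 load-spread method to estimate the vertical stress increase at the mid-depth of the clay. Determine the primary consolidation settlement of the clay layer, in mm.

Mid-depth of clay below the ground surface: z = 2 + 4.9/2 = 4.45 m.
Total vertical stress at mid-clay: σ_v = 18×2 + 18.8×2.45 = 82.06 kPa.
Pore pressure: u = 9.81×(4.45 − 0) = 43.655 kPa.
Initial effective stress: σ'_0 = σ_v − u = 82.06 − 43.655 = 38.405 kPa.
Stress increase at mid-clay by the 2:1 spreading method:
Δσ = qB/(B+z) = 185×3.3/(3.3+4.45) = 78.774 kPa
Final effective stress: σ'_f = σ'_0 + Δσ = 38.405 + 78.774 = 117.18 kPa.
Normally consolidated clay, so the full stress increment lies on the virgin compression line:
S_c = C_c·H/(1+e₀)·log₁₀(σ'_f/σ'_0) = 0.34×4.9/(1+1.18)×log₁₀(117.18/38.405)
    = 0.76422 × 0.48447 = 0.3702 m

S_c ≈ 370 mm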